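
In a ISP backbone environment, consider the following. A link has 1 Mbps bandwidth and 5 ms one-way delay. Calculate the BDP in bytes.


Given: bandwidth = 1 Mbps, delay = 5 ms
BDP in bits = 1 * 10^6 * 5 / 1000
BDP in bits = 5000
BDP in bytes = 5000 / 8 = 625

625


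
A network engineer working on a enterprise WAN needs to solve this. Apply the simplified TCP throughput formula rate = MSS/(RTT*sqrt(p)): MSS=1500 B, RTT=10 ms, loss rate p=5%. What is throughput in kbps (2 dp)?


Given: MSS = 1500 bytes, RTT = 10 ms, loss = 5%
RTT in seconds = 10 / 1000 = 0.01
Loss rate = 5% = 0.05
sqrt(loss) = sqrt(0.05) = 0.223606797750
Throughput (bytes/s) = 1500 / (0.01 * 0.223606797750) = 670820.3932
Throughput (kbps) = 670820.3932 * 8 / 1000 = 5366.563146 -> 5366.56 kbps (2 dp)

5366.56


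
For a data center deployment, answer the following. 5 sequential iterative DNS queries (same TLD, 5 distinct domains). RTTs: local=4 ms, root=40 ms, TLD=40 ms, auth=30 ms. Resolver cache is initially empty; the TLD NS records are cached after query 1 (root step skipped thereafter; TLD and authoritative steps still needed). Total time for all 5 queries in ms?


Lookup 1 (cold cache): local + root + TLD + auth = 4 + 40 + 40 + 30 = 114 ms
Lookups 2..5 (TLD NS cached -> skip root; new domain -> still ask TLD and auth): local + TLD + auth = 4 + 40 + 30 = 74 ms each
Remaining 4 lookups: 4 * 74 = 296 ms
Total = 114 + 296 = 410 ms

410


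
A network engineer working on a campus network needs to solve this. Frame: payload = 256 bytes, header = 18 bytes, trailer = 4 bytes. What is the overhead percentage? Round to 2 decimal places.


Given: payload = 256 B, header = 18 B, trailer = 4 B
Overhead bytes = header + trailer = 18 + 4 = 22
Total frame = payload + overhead = 256 + 22 = 278
Overhead % = 22 / 278 * 100 = 7.9137% -> 7.91% (2 dp)

7.91


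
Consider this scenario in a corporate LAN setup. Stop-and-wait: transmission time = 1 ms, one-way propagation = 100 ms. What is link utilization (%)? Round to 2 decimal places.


Given: Ttrans = 1 ms, Tprop = 100 ms
RTT = 2 * Tprop = 2 * 100 = 200 ms
U = Ttrans / (Ttrans + RTT)
U = 1 / (1 + 200)
U = 1 / 201 = 0.004975
U% = 0.50%

0.50


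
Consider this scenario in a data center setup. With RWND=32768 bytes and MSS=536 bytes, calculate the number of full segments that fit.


Given: RWND = 32768 bytes, MSS = 536 bytes
Full segments = floor(RWND / MSS)
Full segments = floor(32768 / 536)
Full segments = floor(61.1343) = 61

61


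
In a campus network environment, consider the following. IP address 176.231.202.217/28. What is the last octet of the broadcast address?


Given: IP = 176.231.202.217, prefix = /28
Host bits = 32 - 28 = 4
Network last octet = 217 AND mask = 208
Host part size = 2^4 - 1 = 15
Broadcast last octet = 208 OR 15 = 223

223


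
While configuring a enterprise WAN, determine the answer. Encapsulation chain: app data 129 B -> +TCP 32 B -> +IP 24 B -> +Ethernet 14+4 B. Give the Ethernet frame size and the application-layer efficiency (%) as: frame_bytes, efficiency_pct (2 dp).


TCP segment = 129 + 32 = 161 B
IP packet = 161 + 24 = 185 B
Ethernet frame = 185 + 14 + 4 = 203 B
Efficiency = app / frame = 129 / 203 = 0.635468 = 63.5468% -> 63.55% (2 dp)

203, 63.55


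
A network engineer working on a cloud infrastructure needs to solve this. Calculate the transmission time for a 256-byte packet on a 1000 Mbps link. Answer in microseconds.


Given: packet = 256 bytes, bandwidth = 1000 Mbps
Packet in bits = 256 * 8 = 2048 bits
Bandwidth = 1000 * 10^6 = 1000000000 bps
Time = 2048 / 1000000000 seconds
Time in us = 2048 * 10^6 / 1000000000 = 2.048

2.048


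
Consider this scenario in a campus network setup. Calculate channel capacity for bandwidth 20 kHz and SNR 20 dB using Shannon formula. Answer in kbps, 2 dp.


Given: B = 20 kHz, SNR = 20 dB
SNR linear = 10^(20/10) = 100
1 + SNR = 101
log2(101) = 6.6582114828
C = 20 * 1000 * 6.6582114828 = 133164.2297 bps
C = 133.164230 kbps -> 133.16 kbps (2 dp)

133.16


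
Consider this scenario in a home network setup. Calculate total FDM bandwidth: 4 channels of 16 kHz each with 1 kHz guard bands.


Given: 4 channels, 16 kHz each, guard = 1 kHz
Channel bandwidth = 4 * 16 = 64 kHz
Guard bands = 3 gaps * 1 kHz = 3 kHz
Total = 64 + 3 = 67 kHz

67


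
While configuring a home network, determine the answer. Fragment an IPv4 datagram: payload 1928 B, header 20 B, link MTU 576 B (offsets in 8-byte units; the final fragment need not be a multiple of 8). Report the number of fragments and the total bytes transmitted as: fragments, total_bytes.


Max data per non-final fragment = floor((MTU - header)/8)*8 = floor((576 - 20)/8)*8 = floor(556/8)*8 = 552 B
Final fragment needs no 8-byte alignment: it can carry up to MTU - header = 556 B
Non-final fragments needed = ceil((payload - 556) / 552) = ceil(1372/552) = ceil(2.4855) = 3
Number of fragments = 3 + 1 = 4
Fragment sizes (data): 3 * 552 B + 272 B (last, 272 <= 556 OK)
Total bytes sent = payload + n_frags * header = 1928 + 4*20 = 1928 + 80 = 2008 B

4, 2008


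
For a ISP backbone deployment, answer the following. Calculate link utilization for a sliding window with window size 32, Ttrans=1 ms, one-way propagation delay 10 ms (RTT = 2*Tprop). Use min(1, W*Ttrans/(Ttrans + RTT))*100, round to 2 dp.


Given: W = 32, Ttrans = 1 ms, RTT = 20 ms (= 2 * Tprop, Tprop = 10 ms)
Cycle time = Ttrans + RTT = 1 + 20 = 21 ms (first packet sent until its ACK returns)
W * Ttrans = 32 * 1 = 32 ms of sending per cycle
W * Ttrans / (Ttrans + RTT) = 32 / 21 = 1.523810
U = min(1, 1.523810) = 1.000000
U% = 100.00%

100.00


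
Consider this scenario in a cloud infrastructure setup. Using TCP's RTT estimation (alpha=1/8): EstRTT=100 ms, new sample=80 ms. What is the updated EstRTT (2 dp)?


Given: EstRTT = 100 ms, SampleRTT = 80 ms, alpha = 1/8
New EstRTT = (1 - alpha) * EstRTT + alpha * SampleRTT
(7/8) * 100 = 87.5
(1/8) * 80 = 10
New EstRTT = 87.5 + 10 = 97.5 ms -> 97.50 ms (2 dp)

97.50


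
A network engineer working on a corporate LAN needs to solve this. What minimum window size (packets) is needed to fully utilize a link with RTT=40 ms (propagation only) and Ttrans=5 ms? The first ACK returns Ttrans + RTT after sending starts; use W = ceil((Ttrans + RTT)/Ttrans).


Given: Ttrans = 5 ms, RTT = 40 ms (= 2 * Tprop, Tprop = 20 ms)
Time until first ACK returns = Ttrans + RTT = 5 + 40 = 45 ms
Need W * Ttrans >= Ttrans + RTT  ->  W >= (Ttrans + RTT) / Ttrans
(Ttrans + RTT) / Ttrans = 45 / 5 = 9
W_min = ceil(9) = 9

9


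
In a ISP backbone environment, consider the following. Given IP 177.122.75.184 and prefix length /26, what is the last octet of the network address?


Given: IP = 177.122.75.184, prefix = /26
Subnet mask = 255.255.255.192
Last octet of IP: 184
Last octet of mask: 192
Network last octet = 184 AND 192 = 128

128


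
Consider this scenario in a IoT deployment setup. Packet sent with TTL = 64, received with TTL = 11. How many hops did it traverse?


Given: initial TTL = 64, received TTL = 11
Hops = initial TTL - received TTL
Hops = 64 - 11 = 53

53


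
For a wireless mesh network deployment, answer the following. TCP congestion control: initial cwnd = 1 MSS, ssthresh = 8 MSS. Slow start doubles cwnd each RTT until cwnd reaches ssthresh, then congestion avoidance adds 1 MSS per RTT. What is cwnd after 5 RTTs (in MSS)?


RTT 0: cwnd = 1 MSS (initial)
RTT 1: cwnd = 2 MSS (slow start, doubled)
RTT 2: cwnd = 4 MSS (slow start, doubled)
RTT 3: cwnd = 8 MSS (slow start, doubled)
RTT 4: cwnd = 9 MSS (congestion avoidance, +1)
RTT 5: cwnd = 10 MSS (congestion avoidance, +1)

10


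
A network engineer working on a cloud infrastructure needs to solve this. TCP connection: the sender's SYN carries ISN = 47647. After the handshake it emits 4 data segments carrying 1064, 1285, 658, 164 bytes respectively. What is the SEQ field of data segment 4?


The SYN occupies sequence number ISN = 47647, so the first data byte is ISN + 1 = 47648.
SEQ of data segment i = (ISN + 1) + sum of payload sizes of segments 1..i-1.
Segment 1: SEQ = 47648, payload = 1064 bytes
Segment 2: SEQ = 48712, payload = 1285 bytes
Segment 3: SEQ = 49997, payload = 658 bytes
Segment 4: SEQ = 50655, payload = 164 bytes
SEQ of segment 4 = 47648 + 1064 + 1285 + 658 = 50655

50655


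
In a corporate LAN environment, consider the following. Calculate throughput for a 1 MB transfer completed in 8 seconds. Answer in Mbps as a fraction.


Given: file = 1 MB, time = 8 s
File in Mb = 1 * 8 = 8 Mb
Throughput = 8 / 8 Mbps
Throughput = 1 Mbps

1


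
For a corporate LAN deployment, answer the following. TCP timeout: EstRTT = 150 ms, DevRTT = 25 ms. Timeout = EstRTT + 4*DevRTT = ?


Given: EstRTT = 150 ms, DevRTT = 25 ms
Timeout = EstRTT + 4 * DevRTT
4 * DevRTT = 4 * 25 = 100
Timeout = 150 + 100 = 250 ms

250


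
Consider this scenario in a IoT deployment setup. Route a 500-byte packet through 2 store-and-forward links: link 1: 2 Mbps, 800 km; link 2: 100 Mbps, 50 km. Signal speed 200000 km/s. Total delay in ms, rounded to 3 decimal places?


Packet = 500 bytes = 4000 bits. Store-and-forward: sum (t_trans + t_prop) per link.
Link 1: t_trans = 4000/(2*10^6) s = 2.0000 ms; t_prop = 800/200000 s = 4.0000 ms; subtotal = 6.0000 ms
Link 2: t_trans = 4000/(100*10^6) s = 0.0400 ms; t_prop = 50/200000 s = 0.2500 ms; subtotal = 0.2900 ms
End-to-end = 6.0000 + 0.2900 = 6.2900 ms -> 6.290 ms (3 dp)

6.290


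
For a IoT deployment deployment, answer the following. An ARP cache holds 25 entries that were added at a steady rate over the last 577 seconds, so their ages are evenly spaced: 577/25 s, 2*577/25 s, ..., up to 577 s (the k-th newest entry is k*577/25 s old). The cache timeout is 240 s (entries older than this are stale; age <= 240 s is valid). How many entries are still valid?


Ages are k * 577/25 s for k = 1..25 (spacing = 23.0800 s).
Entry k is valid iff k * 577/25 <= 240 iff k <= 25 * 240 / 577 = 10.3986
n_valid = floor(10.3986) = 10
(n_stale = 25 - 10 = 15)

10


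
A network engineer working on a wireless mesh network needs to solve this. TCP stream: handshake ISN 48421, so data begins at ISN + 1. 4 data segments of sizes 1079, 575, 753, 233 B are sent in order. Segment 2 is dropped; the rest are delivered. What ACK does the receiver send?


SYN uses sequence number 48421; first data byte = ISN + 1 = 48422.
Segment 1: SEQ = 48422, len = 1079 B, covers [48422, 49500]
Segment 2: SEQ = 49501, len = 575 B, covers [49501, 50075] [LOST]
Segment 3: SEQ = 50076, len = 753 B, covers [50076, 50828]
Segment 4: SEQ = 50829, len = 233 B, covers [50829, 51061]
In-order data received: bytes [48422, 49500] (segments 1..1).
Segment 2 missing -> gap begins at byte 49501; later segments buffered out of order.
Cumulative ACK = next expected in-order byte = 48422 + 1079 = 49501

49501


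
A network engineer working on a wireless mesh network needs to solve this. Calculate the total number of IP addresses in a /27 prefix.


Given: CIDR prefix /27
Host bits = 32 - 27 = 5
Total addresses = 2^5 = 32

32


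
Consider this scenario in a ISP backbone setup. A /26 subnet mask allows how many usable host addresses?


Given: subnet mask /26
Host bits = 32 - 26 = 6
Total addresses = 2^6 = 64
Usable hosts = 64 - 2 (network + broadcast) = 62

62


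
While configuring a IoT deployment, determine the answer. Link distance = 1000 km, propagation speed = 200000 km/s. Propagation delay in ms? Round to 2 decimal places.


Given: distance = 1000 km, speed = 200000 km/s
Delay = distance / speed = 1000 / 200000 seconds
Delay in ms = 1000 * 1000 / 200000
Delay = 5.0000 ms
Rounded to 2 dp = 5.00 ms

5.00


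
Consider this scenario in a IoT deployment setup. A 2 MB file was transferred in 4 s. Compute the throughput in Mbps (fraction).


Given: file = 2 MB, time = 4 s
File in Mb = 2 * 8 = 16 Mb
Throughput = 16 / 4 Mbps
Throughput = 4 Mbps

4


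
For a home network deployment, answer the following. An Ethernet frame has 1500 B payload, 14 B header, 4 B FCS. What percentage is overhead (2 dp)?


Given: payload = 1500 B, header = 14 B, trailer = 4 B
Overhead bytes = header + trailer = 14 + 4 = 18
Total frame = payload + overhead = 1500 + 18 = 1518
Overhead % = 18 / 1518 * 100 = 1.1858% -> 1.19% (2 dp)

1.19


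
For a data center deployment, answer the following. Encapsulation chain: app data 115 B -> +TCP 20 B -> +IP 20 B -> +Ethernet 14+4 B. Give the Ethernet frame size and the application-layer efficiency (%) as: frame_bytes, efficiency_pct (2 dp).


TCP segment = 115 + 20 = 135 B
IP packet = 135 + 20 = 155 B
Ethernet frame = 155 + 14 + 4 = 173 B
Efficiency = app / frame = 115 / 173 = 0.664740 = 66.4740% -> 66.47% (2 dp)

173, 66.47


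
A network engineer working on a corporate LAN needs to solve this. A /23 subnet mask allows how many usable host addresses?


Given: subnet mask /23
Host bits = 32 - 23 = 9
Total addresses = 2^9 = 512
Usable hosts = 512 - 2 (network + broadcast) = 510

510


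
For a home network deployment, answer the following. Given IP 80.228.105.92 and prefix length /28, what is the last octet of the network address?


Given: IP = 80.228.105.92, prefix = /28
Subnet mask = 255.255.255.240
Last octet of IP: 92
Last octet of mask: 240
Network last octet = 92 AND 240 = 80

80


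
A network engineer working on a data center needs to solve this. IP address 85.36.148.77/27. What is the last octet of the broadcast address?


Given: IP = 85.36.148.77, prefix = /27
Host bits = 32 - 27 = 5
Network last octet = 77 AND mask = 64
Host part size = 2^5 - 1 = 31
Broadcast last octet = 64 OR 31 = 95

95


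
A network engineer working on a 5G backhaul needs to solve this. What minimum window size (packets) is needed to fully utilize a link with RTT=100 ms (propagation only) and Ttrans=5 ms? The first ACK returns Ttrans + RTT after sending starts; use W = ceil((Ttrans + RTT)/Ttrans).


Given: Ttrans = 5 ms, RTT = 100 ms (= 2 * Tprop, Tprop = 50 ms)
Time until first ACK returns = Ttrans + RTT = 5 + 100 = 105 ms
Need W * Ttrans >= Ttrans + RTT  ->  W >= (Ttrans + RTT) / Ttrans
(Ttrans + RTT) / Ttrans = 105 / 5 = 21
W_min = ceil(21) = 21

21


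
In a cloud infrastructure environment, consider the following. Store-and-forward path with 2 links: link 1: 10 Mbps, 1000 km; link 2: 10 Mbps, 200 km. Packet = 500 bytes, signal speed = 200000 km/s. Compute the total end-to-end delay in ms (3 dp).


Packet = 500 bytes = 4000 bits. Store-and-forward: sum (t_trans + t_prop) per link.
Link 1: t_trans = 4000/(10*10^6) s = 0.4000 ms; t_prop = 1000/200000 s = 5.0000 ms; subtotal = 5.4000 ms
Link 2: t_trans = 4000/(10*10^6) s = 0.4000 ms; t_prop = 200/200000 s = 1.0000 ms; subtotal = 1.4000 ms
End-to-end = 5.4000 + 1.4000 = 6.8000 ms -> 6.800 ms (3 dp)

6.800


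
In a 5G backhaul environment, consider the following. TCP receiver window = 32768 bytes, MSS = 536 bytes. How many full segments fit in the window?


Given: RWND = 32768 bytes, MSS = 536 bytes
Full segments = floor(RWND / MSS)
Full segments = floor(32768 / 536)
Full segments = floor(61.1343) = 61

61


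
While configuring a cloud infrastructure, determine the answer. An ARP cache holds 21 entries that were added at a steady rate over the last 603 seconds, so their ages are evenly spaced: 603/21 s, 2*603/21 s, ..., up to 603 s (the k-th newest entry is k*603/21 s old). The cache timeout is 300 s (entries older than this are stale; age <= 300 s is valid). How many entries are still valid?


Ages are k * 603/21 s for k = 1..21 (spacing = 28.7143 s).
Entry k is valid iff k * 603/21 <= 300 iff k <= 21 * 300 / 603 = 10.4478
n_valid = floor(10.4478) = 10
(n_stale = 21 - 10 = 11)

10


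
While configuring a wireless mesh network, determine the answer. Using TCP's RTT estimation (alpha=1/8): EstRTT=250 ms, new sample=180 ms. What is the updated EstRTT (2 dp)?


Given: EstRTT = 250 ms, SampleRTT = 180 ms, alpha = 1/8
New EstRTT = (1 - alpha) * EstRTT + alpha * SampleRTT
(7/8) * 250 = 218.75
(1/8) * 180 = 22.5
New EstRTT = 218.75 + 22.5 = 241.25 ms -> 241.25 ms (2 dp)

241.25


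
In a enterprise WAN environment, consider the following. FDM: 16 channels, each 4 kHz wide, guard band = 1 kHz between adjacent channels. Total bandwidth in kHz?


Given: 16 channels, 4 kHz each, guard = 1 kHz
Channel bandwidth = 16 * 4 = 64 kHz
Guard bands = 15 gaps * 1 kHz = 15 kHz
Total = 64 + 15 = 79 kHz

79


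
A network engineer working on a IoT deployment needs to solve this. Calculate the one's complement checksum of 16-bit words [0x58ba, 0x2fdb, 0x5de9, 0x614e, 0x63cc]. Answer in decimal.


Given words: [0x58ba, 0x2fdb, 0x5de9, 0x614e, 0x63cc]
Step 1: Sum all words
Raw sum = 22714 + 12251 + 24041 + 24910 + 25548 = 109464
Step 2: Fold carry: (43928 + 1) = 43929
One's complement = ~43929 & 0xFFFF = 21606

21606


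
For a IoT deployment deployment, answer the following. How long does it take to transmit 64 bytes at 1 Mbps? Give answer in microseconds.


Given: packet = 64 bytes, bandwidth = 1 Mbps
Packet in bits = 64 * 8 = 512 bits
Bandwidth = 1 * 10^6 = 1000000 bps
Time = 512 / 1000000 seconds
Time in us = 512 * 10^6 / 1000000 = 512

512


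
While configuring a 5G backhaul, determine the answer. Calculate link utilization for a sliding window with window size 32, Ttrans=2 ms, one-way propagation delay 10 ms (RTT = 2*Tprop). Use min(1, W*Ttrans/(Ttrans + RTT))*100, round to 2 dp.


Given: W = 32, Ttrans = 2 ms, RTT = 20 ms (= 2 * Tprop, Tprop = 10 ms)
Cycle time = Ttrans + RTT = 2 + 20 = 22 ms (first packet sent until its ACK returns)
W * Ttrans = 32 * 2 = 64 ms of sending per cycle
W * Ttrans / (Ttrans + RTT) = 64 / 22 = 2.909091
U = min(1, 2.909091) = 1.000000
U% = 100.00%

100.00


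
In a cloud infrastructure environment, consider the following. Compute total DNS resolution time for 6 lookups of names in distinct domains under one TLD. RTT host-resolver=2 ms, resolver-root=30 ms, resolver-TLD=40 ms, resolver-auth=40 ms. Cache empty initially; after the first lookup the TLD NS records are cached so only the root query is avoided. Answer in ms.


Lookup 1 (cold cache): local + root + TLD + auth = 2 + 30 + 40 + 40 = 112 ms
Lookups 2..6 (TLD NS cached -> skip root; new domain -> still ask TLD and auth): local + TLD + auth = 2 + 40 + 40 = 82 ms each
Remaining 5 lookups: 5 * 82 = 410 ms
Total = 112 + 410 = 522 ms

522


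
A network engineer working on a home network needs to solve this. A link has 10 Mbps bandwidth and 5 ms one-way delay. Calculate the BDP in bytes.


Given: bandwidth = 10 Mbps, delay = 5 ms
BDP in bits = 10 * 10^6 * 5 / 1000
BDP in bits = 50000
BDP in bytes = 50000 / 8 = 6250

6250


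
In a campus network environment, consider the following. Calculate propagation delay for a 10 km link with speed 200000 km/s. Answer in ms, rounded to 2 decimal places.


Given: distance = 10 km, speed = 200000 km/s
Delay = distance / speed = 10 / 200000 seconds
Delay in ms = 10 * 1000 / 200000
Delay = 0.0500 ms
Rounded to 2 dp = 0.05 ms

0.05


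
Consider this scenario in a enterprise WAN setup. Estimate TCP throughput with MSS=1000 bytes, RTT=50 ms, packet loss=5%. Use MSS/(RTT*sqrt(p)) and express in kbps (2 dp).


Given: MSS = 1000 bytes, RTT = 50 ms, loss = 5%
RTT in seconds = 50 / 1000 = 0.05
Loss rate = 5% = 0.05
sqrt(loss) = sqrt(0.05) = 0.223606797750
Throughput (bytes/s) = 1000 / (0.05 * 0.223606797750) = 89442.7191
Throughput (kbps) = 89442.7191 * 8 / 1000 = 715.541753 -> 715.54 kbps (2 dp)

715.54


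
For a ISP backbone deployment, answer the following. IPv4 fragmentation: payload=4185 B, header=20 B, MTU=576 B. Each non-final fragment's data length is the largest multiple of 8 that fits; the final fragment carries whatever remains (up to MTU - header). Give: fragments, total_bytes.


Max data per non-final fragment = floor((MTU - header)/8)*8 = floor((576 - 20)/8)*8 = floor(556/8)*8 = 552 B
Final fragment needs no 8-byte alignment: it can carry up to MTU - header = 556 B
Non-final fragments needed = ceil((payload - 556) / 552) = ceil(3629/552) = ceil(6.5743) = 7
Number of fragments = 7 + 1 = 8
Fragment sizes (data): 7 * 552 B + 321 B (last, 321 <= 556 OK)
Total bytes sent = payload + n_frags * header = 4185 + 8*20 = 4185 + 160 = 4345 B

8, 4345


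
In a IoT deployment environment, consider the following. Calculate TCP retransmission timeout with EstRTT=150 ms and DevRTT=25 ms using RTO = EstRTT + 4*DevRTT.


Given: EstRTT = 150 ms, DevRTT = 25 ms
Timeout = EstRTT + 4 * DevRTT
4 * DevRTT = 4 * 25 = 100
Timeout = 150 + 100 = 250 ms

250


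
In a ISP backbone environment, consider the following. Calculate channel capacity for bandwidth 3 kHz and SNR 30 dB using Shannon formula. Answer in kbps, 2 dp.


Given: B = 3 kHz, SNR = 30 dB
SNR linear = 10^(30/10) = 1000
1 + SNR = 1001
log2(1001) = 9.9672262588
C = 3 * 1000 * 9.9672262588 = 29901.6788 bps
C = 29.901679 kbps -> 29.90 kbps (2 dp)

29.90


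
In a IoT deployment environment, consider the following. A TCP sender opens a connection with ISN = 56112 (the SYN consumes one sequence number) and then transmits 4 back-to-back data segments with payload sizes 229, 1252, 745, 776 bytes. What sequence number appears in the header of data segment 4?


The SYN occupies sequence number ISN = 56112, so the first data byte is ISN + 1 = 56113.
SEQ of data segment i = (ISN + 1) + sum of payload sizes of segments 1..i-1.
Segment 1: SEQ = 56113, payload = 229 bytes
Segment 2: SEQ = 56342, payload = 1252 bytes
Segment 3: SEQ = 57594, payload = 745 bytes
Segment 4: SEQ = 58339, payload = 776 bytes
SEQ of segment 4 = 56113 + 229 + 1252 + 745 = 58339

58339


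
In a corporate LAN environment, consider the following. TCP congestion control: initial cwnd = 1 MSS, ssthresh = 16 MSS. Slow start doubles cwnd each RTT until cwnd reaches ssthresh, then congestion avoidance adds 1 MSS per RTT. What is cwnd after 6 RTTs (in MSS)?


RTT 0: cwnd = 1 MSS (initial)
RTT 1: cwnd = 2 MSS (slow start, doubled)
RTT 2: cwnd = 4 MSS (slow start, doubled)
RTT 3: cwnd = 8 MSS (slow start, doubled)
RTT 4: cwnd = 16 MSS (slow start, doubled)
RTT 5: cwnd = 17 MSS (congestion avoidance, +1)
RTT 6: cwnd = 18 MSS (congestion avoidance, +1)

18


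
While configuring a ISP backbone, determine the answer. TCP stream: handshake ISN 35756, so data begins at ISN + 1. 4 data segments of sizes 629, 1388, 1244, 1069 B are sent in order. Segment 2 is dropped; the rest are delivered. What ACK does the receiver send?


SYN uses sequence number 35756; first data byte = ISN + 1 = 35757.
Segment 1: SEQ = 35757, len = 629 B, covers [35757, 36385]
Segment 2: SEQ = 36386, len = 1388 B, covers [36386, 37773] [LOST]
Segment 3: SEQ = 37774, len = 1244 B, covers [37774, 39017]
Segment 4: SEQ = 39018, len = 1069 B, covers [39018, 40086]
In-order data received: bytes [35757, 36385] (segments 1..1).
Segment 2 missing -> gap begins at byte 36386; later segments buffered out of order.
Cumulative ACK = next expected in-order byte = 35757 + 629 = 36386

36386


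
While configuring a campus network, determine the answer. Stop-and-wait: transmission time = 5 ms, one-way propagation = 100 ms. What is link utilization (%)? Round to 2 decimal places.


Given: Ttrans = 5 ms, Tprop = 100 ms
RTT = 2 * Tprop = 2 * 100 = 200 ms
U = Ttrans / (Ttrans + RTT)
U = 5 / (5 + 200)
U = 5 / 205 = 0.02439
U% = 2.44%

2.44


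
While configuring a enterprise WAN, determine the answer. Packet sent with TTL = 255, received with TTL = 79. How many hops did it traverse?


Given: initial TTL = 255, received TTL = 79
Hops = initial TTL - received TTL
Hops = 255 - 79 = 176

176


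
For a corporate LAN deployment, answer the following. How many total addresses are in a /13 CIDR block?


Given: CIDR prefix /13
Host bits = 32 - 13 = 19
Total addresses = 2^19 = 524288

524288


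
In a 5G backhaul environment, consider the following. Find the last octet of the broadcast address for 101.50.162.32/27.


Given: IP = 101.50.162.32, prefix = /27
Host bits = 32 - 27 = 5
Network last octet = 32 AND mask = 32
Host part size = 2^5 - 1 = 31
Broadcast last octet = 32 OR 31 = 63

63


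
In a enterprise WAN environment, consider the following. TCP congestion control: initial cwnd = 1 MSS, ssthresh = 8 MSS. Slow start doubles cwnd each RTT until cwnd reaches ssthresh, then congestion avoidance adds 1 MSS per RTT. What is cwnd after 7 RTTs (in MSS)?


RTT 0: cwnd = 1 MSS (initial)
RTT 1: cwnd = 2 MSS (slow start, doubled)
RTT 2: cwnd = 4 MSS (slow start, doubled)
RTT 3: cwnd = 8 MSS (slow start, doubled)
RTT 4: cwnd = 9 MSS (congestion avoidance, +1)
RTT 5: cwnd = 10 MSS (congestion avoidance, +1)
RTT 6: cwnd = 11 MSS (congestion avoidance, +1)
RTT 7: cwnd = 12 MSS (congestion avoidance, +1)

12


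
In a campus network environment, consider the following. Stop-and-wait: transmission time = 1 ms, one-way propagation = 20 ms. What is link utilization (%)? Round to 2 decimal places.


Given: Ttrans = 1 ms, Tprop = 20 ms
RTT = 2 * Tprop = 2 * 20 = 40 ms
U = Ttrans / (Ttrans + RTT)
U = 1 / (1 + 40)
U = 1 / 41 = 0.02439
U% = 2.44%

2.44


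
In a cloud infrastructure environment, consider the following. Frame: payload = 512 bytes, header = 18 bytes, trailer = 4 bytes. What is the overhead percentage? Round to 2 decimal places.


Given: payload = 512 B, header = 18 B, trailer = 4 B
Overhead bytes = header + trailer = 18 + 4 = 22
Total frame = payload + overhead = 512 + 22 = 534
Overhead % = 22 / 534 * 100 = 4.1199% -> 4.12% (2 dp)

4.12


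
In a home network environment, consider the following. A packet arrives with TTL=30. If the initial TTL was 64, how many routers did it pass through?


Given: initial TTL = 64, received TTL = 30
Hops = initial TTL - received TTL
Hops = 64 - 30 = 34

34


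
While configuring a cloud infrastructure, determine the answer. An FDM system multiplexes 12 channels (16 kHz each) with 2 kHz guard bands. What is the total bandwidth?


Given: 12 channels, 16 kHz each, guard = 2 kHz
Channel bandwidth = 12 * 16 = 192 kHz
Guard bands = 11 gaps * 2 kHz = 22 kHz
Total = 192 + 22 = 214 kHz

214


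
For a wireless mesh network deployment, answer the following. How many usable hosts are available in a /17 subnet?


Given: subnet mask /17
Host bits = 32 - 17 = 15
Total addresses = 2^15 = 32768
Usable hosts = 32768 - 2 (network + broadcast) = 32766

32766


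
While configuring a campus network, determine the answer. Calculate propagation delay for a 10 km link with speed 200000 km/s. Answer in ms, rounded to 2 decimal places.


Given: distance = 10 km, speed = 200000 km/s
Delay = distance / speed = 10 / 200000 seconds
Delay in ms = 10 * 1000 / 200000
Delay = 0.0500 ms
Rounded to 2 dp = 0.05 ms

0.05


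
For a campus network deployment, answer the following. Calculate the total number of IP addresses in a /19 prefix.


Given: CIDR prefix /19
Host bits = 32 - 19 = 13
Total addresses = 2^13 = 8192

8192


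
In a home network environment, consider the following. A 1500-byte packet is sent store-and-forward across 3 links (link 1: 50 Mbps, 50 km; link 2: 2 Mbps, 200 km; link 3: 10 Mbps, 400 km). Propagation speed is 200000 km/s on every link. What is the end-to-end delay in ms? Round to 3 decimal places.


Packet = 1500 bytes = 12000 bits. Store-and-forward: sum (t_trans + t_prop) per link.
Link 1: t_trans = 12000/(50*10^6) s = 0.2400 ms; t_prop = 50/200000 s = 0.2500 ms; subtotal = 0.4900 ms
Link 2: t_trans = 12000/(2*10^6) s = 6.0000 ms; t_prop = 200/200000 s = 1.0000 ms; subtotal = 7.0000 ms
Link 3: t_trans = 12000/(10*10^6) s = 1.2000 ms; t_prop = 400/200000 s = 2.0000 ms; subtotal = 3.2000 ms
End-to-end = 0.4900 + 7.0000 + 3.2000 = 10.6900 ms -> 10.690 ms (3 dp)

10.690


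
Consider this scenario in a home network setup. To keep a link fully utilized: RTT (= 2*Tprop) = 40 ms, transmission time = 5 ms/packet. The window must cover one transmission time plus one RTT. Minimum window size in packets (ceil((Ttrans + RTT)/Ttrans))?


Given: Ttrans = 5 ms, RTT = 40 ms (= 2 * Tprop, Tprop = 20 ms)
Time until first ACK returns = Ttrans + RTT = 5 + 40 = 45 ms
Need W * Ttrans >= Ttrans + RTT  ->  W >= (Ttrans + RTT) / Ttrans
(Ttrans + RTT) / Ttrans = 45 / 5 = 9
W_min = ceil(9) = 9

9


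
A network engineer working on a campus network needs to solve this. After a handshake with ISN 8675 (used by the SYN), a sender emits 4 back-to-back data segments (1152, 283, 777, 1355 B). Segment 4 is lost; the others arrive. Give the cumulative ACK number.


SYN uses sequence number 8675; first data byte = ISN + 1 = 8676.
Segment 1: SEQ = 8676, len = 1152 B, covers [8676, 9827]
Segment 2: SEQ = 9828, len = 283 B, covers [9828, 10110]
Segment 3: SEQ = 10111, len = 777 B, covers [10111, 10887]
Segment 4: SEQ = 10888, len = 1355 B, covers [10888, 12242] [LOST]
In-order data received: bytes [8676, 10887] (segments 1..3).
Segment 4 missing -> gap begins at byte 10888.
Cumulative ACK = next expected in-order byte = 8676 + 1152 + 283 + 777 = 10888

10888


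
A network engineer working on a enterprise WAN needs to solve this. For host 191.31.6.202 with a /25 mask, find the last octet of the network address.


Given: IP = 191.31.6.202, prefix = /25
Subnet mask = 255.255.255.128
Last octet of IP: 202
Last octet of mask: 128
Network last octet = 202 AND 128 = 128

128


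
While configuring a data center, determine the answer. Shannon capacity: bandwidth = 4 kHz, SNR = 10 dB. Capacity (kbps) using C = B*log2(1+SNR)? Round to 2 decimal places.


Given: B = 4 kHz, SNR = 10 dB
SNR linear = 10^(10/10) = 10
1 + SNR = 11
log2(11) = 3.4594316186
C = 4 * 1000 * 3.4594316186 = 13837.7265 bps
C = 13.837726 kbps -> 13.84 kbps (2 dp)

13.84


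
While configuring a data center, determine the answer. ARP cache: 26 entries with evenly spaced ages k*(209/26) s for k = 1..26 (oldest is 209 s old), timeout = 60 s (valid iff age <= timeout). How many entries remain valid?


Ages are k * 209/26 s for k = 1..26 (spacing = 8.0385 s).
Entry k is valid iff k * 209/26 <= 60 iff k <= 26 * 60 / 209 = 7.4641
n_valid = floor(7.4641) = 7
(n_stale = 26 - 7 = 19)

7


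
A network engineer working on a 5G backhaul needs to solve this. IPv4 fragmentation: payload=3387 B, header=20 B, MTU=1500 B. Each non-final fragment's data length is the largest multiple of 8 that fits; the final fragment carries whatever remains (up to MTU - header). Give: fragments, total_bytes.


Max data per non-final fragment = floor((MTU - header)/8)*8 = floor((1500 - 20)/8)*8 = floor(1480/8)*8 = 1480 B
Final fragment needs no 8-byte alignment: it can carry up to MTU - header = 1480 B
Non-final fragments needed = ceil((payload - 1480) / 1480) = ceil(1907/1480) = ceil(1.2885) = 2
Number of fragments = 2 + 1 = 3
Fragment sizes (data): 2 * 1480 B + 427 B (last, 427 <= 1480 OK)
Total bytes sent = payload + n_frags * header = 3387 + 3*20 = 3387 + 60 = 3447 B

3, 3447


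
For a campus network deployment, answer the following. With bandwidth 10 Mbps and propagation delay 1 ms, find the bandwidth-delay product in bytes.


Given: bandwidth = 10 Mbps, delay = 1 ms
BDP in bits = 10 * 10^6 * 1 / 1000
BDP in bits = 10000
BDP in bytes = 10000 / 8 = 1250

1250


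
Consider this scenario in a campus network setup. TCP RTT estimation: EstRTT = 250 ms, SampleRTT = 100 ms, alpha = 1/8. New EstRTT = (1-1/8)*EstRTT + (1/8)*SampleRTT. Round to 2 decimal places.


Given: EstRTT = 250 ms, SampleRTT = 100 ms, alpha = 1/8
New EstRTT = (1 - alpha) * EstRTT + alpha * SampleRTT
(7/8) * 250 = 218.75
(1/8) * 100 = 12.5
New EstRTT = 218.75 + 12.5 = 231.25 ms -> 231.25 ms (2 dp)

231.25


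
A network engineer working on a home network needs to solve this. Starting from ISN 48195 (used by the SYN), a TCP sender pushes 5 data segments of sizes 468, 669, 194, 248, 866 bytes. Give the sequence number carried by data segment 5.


The SYN occupies sequence number ISN = 48195, so the first data byte is ISN + 1 = 48196.
SEQ of data segment i = (ISN + 1) + sum of payload sizes of segments 1..i-1.
Segment 1: SEQ = 48196, payload = 468 bytes
Segment 2: SEQ = 48664, payload = 669 bytes
Segment 3: SEQ = 49333, payload = 194 bytes
Segment 4: SEQ = 49527, payload = 248 bytes
Segment 5: SEQ = 49775, payload = 866 bytes
SEQ of segment 5 = 48196 + 468 + 669 + 194 + 248 = 49775

49775


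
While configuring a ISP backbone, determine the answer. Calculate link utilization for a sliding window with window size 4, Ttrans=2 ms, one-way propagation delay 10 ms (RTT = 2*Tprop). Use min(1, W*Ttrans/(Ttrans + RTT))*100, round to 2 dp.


Given: W = 4, Ttrans = 2 ms, RTT = 20 ms (= 2 * Tprop, Tprop = 10 ms)
Cycle time = Ttrans + RTT = 2 + 20 = 22 ms (first packet sent until its ACK returns)
W * Ttrans = 4 * 2 = 8 ms of sending per cycle
W * Ttrans / (Ttrans + RTT) = 8 / 22 = 0.363636
U = min(1, 0.363636) = 0.363636
U% = 36.36%

36.36


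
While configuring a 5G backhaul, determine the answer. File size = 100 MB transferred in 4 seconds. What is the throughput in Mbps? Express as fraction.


Given: file = 100 MB, time = 4 s
File in Mb = 100 * 8 = 800 Mb
Throughput = 800 / 4 Mbps
Throughput = 200 Mbps

200


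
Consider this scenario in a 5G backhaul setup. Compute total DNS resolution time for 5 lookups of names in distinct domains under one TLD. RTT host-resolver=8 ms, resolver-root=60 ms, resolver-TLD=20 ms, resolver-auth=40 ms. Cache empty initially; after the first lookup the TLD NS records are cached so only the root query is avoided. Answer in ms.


Lookup 1 (cold cache): local + root + TLD + auth = 8 + 60 + 20 + 40 = 128 ms
Lookups 2..5 (TLD NS cached -> skip root; new domain -> still ask TLD and auth): local + TLD + auth = 8 + 20 + 40 = 68 ms each
Remaining 4 lookups: 4 * 68 = 272 ms
Total = 128 + 272 = 400 ms

400


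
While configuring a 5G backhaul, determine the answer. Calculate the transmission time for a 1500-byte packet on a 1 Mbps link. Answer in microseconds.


Given: packet = 1500 bytes, bandwidth = 1 Mbps
Packet in bits = 1500 * 8 = 12000 bits
Bandwidth = 1 * 10^6 = 1000000 bps
Time = 12000 / 1000000 seconds
Time in us = 12000 * 10^6 / 1000000 = 12000

12000


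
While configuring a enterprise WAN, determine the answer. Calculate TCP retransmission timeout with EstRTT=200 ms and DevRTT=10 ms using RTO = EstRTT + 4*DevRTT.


Given: EstRTT = 200 ms, DevRTT = 10 ms
Timeout = EstRTT + 4 * DevRTT
4 * DevRTT = 4 * 10 = 40
Timeout = 200 + 40 = 240 ms

240


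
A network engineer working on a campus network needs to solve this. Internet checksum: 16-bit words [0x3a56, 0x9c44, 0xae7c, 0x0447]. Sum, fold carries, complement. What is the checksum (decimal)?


Given words: [0x3a56, 0x9c44, 0xae7c, 0x0447]
Step 1: Sum all words
Raw sum = 14934 + 40004 + 44668 + 1095 = 100701
Step 2: Fold carry: (35165 + 1) = 35166
One's complement = ~35166 & 0xFFFF = 30369

30369


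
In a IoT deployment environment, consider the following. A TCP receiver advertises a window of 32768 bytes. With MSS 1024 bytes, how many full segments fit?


Given: RWND = 32768 bytes, MSS = 1024 bytes
Full segments = floor(RWND / MSS)
Full segments = floor(32768 / 1024)
Full segments = floor(32.0) = 32

32


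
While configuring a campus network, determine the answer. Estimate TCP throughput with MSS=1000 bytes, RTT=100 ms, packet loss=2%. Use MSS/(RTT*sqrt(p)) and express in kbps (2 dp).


Given: MSS = 1000 bytes, RTT = 100 ms, loss = 2%
RTT in seconds = 100 / 1000 = 0.1
Loss rate = 2% = 0.02
sqrt(loss) = sqrt(0.02) = 0.141421356237
Throughput (bytes/s) = 1000 / (0.1 * 0.141421356237) = 70710.6781
Throughput (kbps) = 70710.6781 * 8 / 1000 = 565.685425 -> 565.69 kbps (2 dp)

565.69


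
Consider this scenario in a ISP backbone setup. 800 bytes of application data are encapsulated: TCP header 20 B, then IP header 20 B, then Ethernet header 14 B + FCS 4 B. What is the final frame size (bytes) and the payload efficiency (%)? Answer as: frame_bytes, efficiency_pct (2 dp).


TCP segment = 800 + 20 = 820 B
IP packet = 820 + 20 = 840 B
Ethernet frame = 840 + 14 + 4 = 858 B
Efficiency = app / frame = 800 / 858 = 0.932401 = 93.2401% -> 93.24% (2 dp)

858, 93.24


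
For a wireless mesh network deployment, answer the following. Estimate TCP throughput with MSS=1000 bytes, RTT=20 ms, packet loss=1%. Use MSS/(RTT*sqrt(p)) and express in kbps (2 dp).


Given: MSS = 1000 bytes, RTT = 20 ms, loss = 1%
RTT in seconds = 20 / 1000 = 0.02
Loss rate = 1% = 0.01
sqrt(loss) = sqrt(0.01) = 0.1
Throughput (bytes/s) = 1000 / (0.02 * 0.1) = 500000.0000
Throughput (kbps) = 500000.0000 * 8 / 1000 = 4000.000000 -> 4000.00 kbps (2 dp)

4000.00


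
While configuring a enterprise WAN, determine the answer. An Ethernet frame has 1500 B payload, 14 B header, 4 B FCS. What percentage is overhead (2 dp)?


Given: payload = 1500 B, header = 14 B, trailer = 4 B
Overhead bytes = header + trailer = 14 + 4 = 18
Total frame = payload + overhead = 1500 + 18 = 1518
Overhead % = 18 / 1518 * 100 = 1.1858% -> 1.19% (2 dp)

1.19


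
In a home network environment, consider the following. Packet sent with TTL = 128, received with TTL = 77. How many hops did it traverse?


Given: initial TTL = 128, received TTL = 77
Hops = initial TTL - received TTL
Hops = 128 - 77 = 51

51


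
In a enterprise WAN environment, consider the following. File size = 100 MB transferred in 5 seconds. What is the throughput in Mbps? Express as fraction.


Given: file = 100 MB, time = 5 s
File in Mb = 100 * 8 = 800 Mb
Throughput = 800 / 5 Mbps
Throughput = 160 Mbps

160


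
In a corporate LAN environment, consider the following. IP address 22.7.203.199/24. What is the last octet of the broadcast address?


Given: IP = 22.7.203.199, prefix = /24
Host bits = 32 - 24 = 8
Network last octet = 199 AND mask = 0
Host part size = 2^8 - 1 = 255
Broadcast last octet = 0 OR 255 = 255

255


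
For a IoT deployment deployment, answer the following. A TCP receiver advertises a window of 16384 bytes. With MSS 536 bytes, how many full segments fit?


Given: RWND = 16384 bytes, MSS = 536 bytes
Full segments = floor(RWND / MSS)
Full segments = floor(16384 / 536)
Full segments = floor(30.5672) = 30

30


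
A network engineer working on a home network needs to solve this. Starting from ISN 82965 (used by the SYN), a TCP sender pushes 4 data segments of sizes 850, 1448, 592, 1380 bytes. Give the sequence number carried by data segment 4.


The SYN occupies sequence number ISN = 82965, so the first data byte is ISN + 1 = 82966.
SEQ of data segment i = (ISN + 1) + sum of payload sizes of segments 1..i-1.
Segment 1: SEQ = 82966, payload = 850 bytes
Segment 2: SEQ = 83816, payload = 1448 bytes
Segment 3: SEQ = 85264, payload = 592 bytes
Segment 4: SEQ = 85856, payload = 1380 bytes
SEQ of segment 4 = 82966 + 850 + 1448 + 592 = 85856

85856


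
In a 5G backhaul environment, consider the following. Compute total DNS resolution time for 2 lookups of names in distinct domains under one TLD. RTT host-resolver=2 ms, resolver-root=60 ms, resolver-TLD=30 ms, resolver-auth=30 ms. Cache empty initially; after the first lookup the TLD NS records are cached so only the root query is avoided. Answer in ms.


Lookup 1 (cold cache): local + root + TLD + auth = 2 + 60 + 30 + 30 = 122 ms
Lookups 2..2 (TLD NS cached -> skip root; new domain -> still ask TLD and auth): local + TLD + auth = 2 + 30 + 30 = 62 ms each
Remaining 1 lookups: 1 * 62 = 62 ms
Total = 122 + 62 = 184 ms

184


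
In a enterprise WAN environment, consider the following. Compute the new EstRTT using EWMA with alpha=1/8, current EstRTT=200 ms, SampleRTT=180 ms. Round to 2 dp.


Given: EstRTT = 200 ms, SampleRTT = 180 ms, alpha = 1/8
New EstRTT = (1 - alpha) * EstRTT + alpha * SampleRTT
(7/8) * 200 = 175
(1/8) * 180 = 22.5
New EstRTT = 175 + 22.5 = 197.5 ms -> 197.50 ms (2 dp)

197.50


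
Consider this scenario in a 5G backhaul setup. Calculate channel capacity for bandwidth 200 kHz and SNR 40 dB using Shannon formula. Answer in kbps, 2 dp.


Given: B = 200 kHz, SNR = 40 dB
SNR linear = 10^(40/10) = 10000
1 + SNR = 10001
log2(10001) = 13.2878566418
C = 200 * 1000 * 13.2878566418 = 2657571.3284 bps
C = 2657.571328 kbps -> 2657.57 kbps (2 dp)

2657.57
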